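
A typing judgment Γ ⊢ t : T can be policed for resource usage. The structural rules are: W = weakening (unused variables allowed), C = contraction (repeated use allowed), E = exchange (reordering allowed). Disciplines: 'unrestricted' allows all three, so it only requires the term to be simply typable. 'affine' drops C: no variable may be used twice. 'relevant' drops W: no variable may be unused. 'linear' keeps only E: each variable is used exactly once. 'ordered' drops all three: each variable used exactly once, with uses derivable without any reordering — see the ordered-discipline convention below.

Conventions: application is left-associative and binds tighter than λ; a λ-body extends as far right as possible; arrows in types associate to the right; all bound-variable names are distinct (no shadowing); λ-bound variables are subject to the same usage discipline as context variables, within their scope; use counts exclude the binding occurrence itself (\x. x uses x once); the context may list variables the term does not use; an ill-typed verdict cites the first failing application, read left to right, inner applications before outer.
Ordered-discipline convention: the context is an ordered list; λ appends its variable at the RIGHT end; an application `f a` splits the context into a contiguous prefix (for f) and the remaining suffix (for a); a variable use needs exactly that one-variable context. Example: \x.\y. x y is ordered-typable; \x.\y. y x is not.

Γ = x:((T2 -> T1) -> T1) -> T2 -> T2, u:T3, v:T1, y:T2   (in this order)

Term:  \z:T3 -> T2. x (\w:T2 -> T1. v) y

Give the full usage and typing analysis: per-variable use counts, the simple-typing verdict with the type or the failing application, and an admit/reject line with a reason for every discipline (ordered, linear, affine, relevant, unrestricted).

variable uses: x: 1, u: 0, v: 1, y: 1, z (λ-bound): 0, w (λ-bound): 0
left-to-right use order: x, v, y
typing: ✓ — (T3 -> T2) -> T2
ordered ✗ (u, z, w never used (weakening))
linear ✗ (u, z, w never used (weakening))
affine ✓ (none of x, u, v, y, z, w used more than once)
relevant ✗ (u, z, w never used (weakening))
unrestricted ✓ (well-typed at (T3 -> T2) -> T2; no restrictions here)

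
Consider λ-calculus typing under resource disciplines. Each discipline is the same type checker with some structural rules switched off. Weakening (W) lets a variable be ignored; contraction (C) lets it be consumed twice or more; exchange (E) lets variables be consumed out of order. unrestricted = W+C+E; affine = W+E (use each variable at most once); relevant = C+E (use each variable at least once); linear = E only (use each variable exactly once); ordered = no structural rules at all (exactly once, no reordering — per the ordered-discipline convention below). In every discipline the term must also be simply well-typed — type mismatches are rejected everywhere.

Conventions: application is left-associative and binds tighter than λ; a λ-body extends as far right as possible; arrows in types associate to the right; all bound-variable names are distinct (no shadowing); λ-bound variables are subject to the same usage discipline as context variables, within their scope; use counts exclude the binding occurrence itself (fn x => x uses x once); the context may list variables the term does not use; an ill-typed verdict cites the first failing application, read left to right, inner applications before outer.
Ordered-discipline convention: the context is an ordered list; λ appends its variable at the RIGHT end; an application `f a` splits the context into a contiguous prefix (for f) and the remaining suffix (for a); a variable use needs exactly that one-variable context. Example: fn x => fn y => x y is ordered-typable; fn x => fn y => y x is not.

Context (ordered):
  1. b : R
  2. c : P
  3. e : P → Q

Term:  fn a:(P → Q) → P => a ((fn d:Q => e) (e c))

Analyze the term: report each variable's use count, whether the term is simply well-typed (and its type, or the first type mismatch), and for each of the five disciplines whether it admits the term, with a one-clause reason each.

counts: b ×0; c ×1; e ×2; a (λ-bound) ×1; d (λ-bound) ×0
uses in reading order: a, e, e, c
typing: well-typed — term : ((P → Q) → P) → P
ordered ✗ (e ×2 used more than once (contraction); b, d left unused)
linear ✗ (e ×2 used more than once (contraction); b, d left unused)
affine ✗ (e ×2 used more than once (contraction))
relevant ✗ (b, d left unused)
unrestricted ✓ (simply typable at ((P → Q) → P) → P; W, C, E all held)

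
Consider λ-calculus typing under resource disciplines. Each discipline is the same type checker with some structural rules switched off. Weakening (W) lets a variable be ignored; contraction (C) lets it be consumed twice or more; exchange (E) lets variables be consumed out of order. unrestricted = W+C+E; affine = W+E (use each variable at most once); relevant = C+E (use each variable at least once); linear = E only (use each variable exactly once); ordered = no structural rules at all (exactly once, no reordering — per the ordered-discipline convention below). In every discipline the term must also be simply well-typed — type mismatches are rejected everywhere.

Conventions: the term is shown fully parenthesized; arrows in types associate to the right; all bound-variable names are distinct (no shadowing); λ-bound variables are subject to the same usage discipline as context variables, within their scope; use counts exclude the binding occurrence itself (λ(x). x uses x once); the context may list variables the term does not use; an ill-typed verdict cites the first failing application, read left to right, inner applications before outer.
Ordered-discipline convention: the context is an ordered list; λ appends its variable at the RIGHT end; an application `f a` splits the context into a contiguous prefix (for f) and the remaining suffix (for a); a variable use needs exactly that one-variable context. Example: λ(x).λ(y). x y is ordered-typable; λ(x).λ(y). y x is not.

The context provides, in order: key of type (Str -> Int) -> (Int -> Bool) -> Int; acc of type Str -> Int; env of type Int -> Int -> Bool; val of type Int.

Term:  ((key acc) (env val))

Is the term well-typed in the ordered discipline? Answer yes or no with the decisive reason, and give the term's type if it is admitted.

yes — key, acc, env, val once each; derivable with no W/C/E; term : Int
use counts: key ×1; acc ×1; env ×1; val ×1
left-to-right use order: key, acc, env, val
typing: ✓ — Int
all disciplines: ordered ✓; linear ✓; affine ✓; relevant ✓; unrestricted ✓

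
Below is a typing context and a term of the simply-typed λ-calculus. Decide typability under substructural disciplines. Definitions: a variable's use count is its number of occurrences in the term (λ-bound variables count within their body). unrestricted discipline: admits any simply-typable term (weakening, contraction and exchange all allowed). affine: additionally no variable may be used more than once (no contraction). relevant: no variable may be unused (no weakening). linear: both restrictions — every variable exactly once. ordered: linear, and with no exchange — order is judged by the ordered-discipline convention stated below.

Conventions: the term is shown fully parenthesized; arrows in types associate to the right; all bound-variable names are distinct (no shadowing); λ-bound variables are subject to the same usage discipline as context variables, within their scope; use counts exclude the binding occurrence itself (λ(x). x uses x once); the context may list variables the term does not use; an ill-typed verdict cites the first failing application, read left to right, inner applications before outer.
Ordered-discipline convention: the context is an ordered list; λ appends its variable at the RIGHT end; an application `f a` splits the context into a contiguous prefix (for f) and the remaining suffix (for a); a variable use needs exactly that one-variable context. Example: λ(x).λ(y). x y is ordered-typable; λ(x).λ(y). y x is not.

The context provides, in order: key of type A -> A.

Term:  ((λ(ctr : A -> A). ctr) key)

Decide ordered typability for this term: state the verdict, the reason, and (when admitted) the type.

yes — key, ctr: once each, no exchange needed; term : A -> A
use counts: key: 1×, ctr (λ-bound): 1×
uses in reading order: ctr, key
typing: ✓ — A -> A
all disciplines: ordered ✓ · linear ✓ · affine ✓ · relevant ✓ · unrestricted ✓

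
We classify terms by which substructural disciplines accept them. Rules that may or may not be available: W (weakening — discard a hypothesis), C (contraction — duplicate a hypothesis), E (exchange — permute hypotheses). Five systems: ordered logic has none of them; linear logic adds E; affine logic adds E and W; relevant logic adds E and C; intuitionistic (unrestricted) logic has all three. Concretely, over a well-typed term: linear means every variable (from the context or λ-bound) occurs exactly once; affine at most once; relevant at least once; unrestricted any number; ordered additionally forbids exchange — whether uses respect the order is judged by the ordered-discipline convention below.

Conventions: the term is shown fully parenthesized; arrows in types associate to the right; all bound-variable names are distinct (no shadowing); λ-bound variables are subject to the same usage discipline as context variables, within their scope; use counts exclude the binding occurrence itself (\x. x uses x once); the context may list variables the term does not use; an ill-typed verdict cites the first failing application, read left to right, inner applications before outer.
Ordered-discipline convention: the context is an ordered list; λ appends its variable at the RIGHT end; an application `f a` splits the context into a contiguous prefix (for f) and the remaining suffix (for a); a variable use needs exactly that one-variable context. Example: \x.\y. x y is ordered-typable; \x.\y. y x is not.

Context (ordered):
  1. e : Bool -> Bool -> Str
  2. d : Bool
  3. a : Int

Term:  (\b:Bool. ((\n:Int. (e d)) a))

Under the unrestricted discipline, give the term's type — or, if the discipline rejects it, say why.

term : Bool -> Bool -> Str
variable uses: e ×1; d ×1; a ×1; b [bound] ×0; n [bound] ×0
uses in reading order: e, d, a
typing: the term checks, with type Bool -> Bool -> Str
all disciplines: ordered ✗ | linear ✗ | affine ✓ | relevant ✗ | unrestricted ✓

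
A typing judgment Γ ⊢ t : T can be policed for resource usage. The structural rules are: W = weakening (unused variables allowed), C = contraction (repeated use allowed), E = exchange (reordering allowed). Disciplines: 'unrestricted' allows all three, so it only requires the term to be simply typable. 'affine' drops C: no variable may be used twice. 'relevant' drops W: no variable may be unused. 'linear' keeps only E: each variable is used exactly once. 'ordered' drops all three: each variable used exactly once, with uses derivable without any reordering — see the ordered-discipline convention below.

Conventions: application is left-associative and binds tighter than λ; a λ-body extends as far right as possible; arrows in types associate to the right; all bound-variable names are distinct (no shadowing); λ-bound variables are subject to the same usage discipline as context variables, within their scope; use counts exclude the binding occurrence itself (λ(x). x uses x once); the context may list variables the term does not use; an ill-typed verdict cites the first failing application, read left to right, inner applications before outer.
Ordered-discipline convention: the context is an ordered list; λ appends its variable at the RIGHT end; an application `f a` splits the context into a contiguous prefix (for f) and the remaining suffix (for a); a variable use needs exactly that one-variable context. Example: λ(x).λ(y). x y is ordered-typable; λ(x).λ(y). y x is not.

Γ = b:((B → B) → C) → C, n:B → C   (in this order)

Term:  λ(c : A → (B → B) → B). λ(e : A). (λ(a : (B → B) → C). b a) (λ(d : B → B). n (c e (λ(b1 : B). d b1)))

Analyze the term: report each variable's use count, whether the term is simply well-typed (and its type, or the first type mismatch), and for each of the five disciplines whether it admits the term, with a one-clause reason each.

counts: b=1; n=1; c [bound]=1; e [bound]=1; a [bound]=1; d [bound]=1; b1 [bound]=1
left-to-right use order: b, a, n, c, e, d, b1
typing: well-typed at (A → (B → B) → B) → A → C
ordered: ✓, single-use (b, n, c, e, a, d, b1), ordered derivation ok
linear: ✓, exactly-once usage across b, n, c, e, a, d, b1
affine: ✓, no duplicate uses among b, n, c, e, a, d, b1
relevant: ✓, every one of b, n, c, e, a, d, b1 appears
unrestricted: ✓, type-checks ((A → (B → B) → B) → A → C) and nothing is barred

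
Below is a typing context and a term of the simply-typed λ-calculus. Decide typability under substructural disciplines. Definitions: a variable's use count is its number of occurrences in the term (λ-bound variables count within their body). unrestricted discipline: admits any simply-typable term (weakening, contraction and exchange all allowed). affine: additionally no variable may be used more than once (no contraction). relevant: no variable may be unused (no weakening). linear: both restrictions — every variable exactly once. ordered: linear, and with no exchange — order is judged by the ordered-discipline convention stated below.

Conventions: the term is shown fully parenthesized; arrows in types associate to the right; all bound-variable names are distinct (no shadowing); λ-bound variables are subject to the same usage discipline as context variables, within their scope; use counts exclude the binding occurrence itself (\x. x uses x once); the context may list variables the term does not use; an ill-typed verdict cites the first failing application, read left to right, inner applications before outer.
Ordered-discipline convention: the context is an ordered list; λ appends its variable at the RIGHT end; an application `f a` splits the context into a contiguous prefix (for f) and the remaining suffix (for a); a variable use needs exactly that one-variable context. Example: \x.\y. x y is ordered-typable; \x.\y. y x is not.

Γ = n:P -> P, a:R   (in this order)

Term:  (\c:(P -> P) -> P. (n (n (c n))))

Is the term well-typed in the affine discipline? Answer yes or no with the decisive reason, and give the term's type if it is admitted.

no — needs contraction — n ×3
variable uses: n: 3×; a: 0×; c (bound): 1×
uses in reading order: n, n, c, n
typing: ✓ — ((P -> P) -> P) -> P
all disciplines: ordered ✗, linear ✗, affine ✗, relevant ✗, unrestricted ✓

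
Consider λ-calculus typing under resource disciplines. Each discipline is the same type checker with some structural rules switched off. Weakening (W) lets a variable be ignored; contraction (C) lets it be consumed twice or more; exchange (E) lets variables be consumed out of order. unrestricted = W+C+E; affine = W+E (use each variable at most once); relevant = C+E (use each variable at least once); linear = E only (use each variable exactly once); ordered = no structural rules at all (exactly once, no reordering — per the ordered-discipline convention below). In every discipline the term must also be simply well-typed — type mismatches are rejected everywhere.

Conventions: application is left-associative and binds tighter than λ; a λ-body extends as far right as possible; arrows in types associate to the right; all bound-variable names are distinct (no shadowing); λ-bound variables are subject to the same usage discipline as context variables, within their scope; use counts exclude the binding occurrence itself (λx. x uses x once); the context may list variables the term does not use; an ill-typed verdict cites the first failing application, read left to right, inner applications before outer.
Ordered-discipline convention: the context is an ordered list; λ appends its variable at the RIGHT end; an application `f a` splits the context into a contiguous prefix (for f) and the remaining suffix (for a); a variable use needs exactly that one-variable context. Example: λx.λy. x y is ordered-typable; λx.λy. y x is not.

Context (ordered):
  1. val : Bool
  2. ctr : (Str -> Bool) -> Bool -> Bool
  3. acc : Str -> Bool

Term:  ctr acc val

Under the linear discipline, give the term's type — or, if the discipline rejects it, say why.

term : Bool
variable uses: val: 1; ctr: 1; acc: 1
use order (left to right): ctr, acc, val
typing: ✓ — Bool
across the five disciplines: ordered ✗ · linear ✓ · affine ✓ · relevant ✓ · unrestricted ✓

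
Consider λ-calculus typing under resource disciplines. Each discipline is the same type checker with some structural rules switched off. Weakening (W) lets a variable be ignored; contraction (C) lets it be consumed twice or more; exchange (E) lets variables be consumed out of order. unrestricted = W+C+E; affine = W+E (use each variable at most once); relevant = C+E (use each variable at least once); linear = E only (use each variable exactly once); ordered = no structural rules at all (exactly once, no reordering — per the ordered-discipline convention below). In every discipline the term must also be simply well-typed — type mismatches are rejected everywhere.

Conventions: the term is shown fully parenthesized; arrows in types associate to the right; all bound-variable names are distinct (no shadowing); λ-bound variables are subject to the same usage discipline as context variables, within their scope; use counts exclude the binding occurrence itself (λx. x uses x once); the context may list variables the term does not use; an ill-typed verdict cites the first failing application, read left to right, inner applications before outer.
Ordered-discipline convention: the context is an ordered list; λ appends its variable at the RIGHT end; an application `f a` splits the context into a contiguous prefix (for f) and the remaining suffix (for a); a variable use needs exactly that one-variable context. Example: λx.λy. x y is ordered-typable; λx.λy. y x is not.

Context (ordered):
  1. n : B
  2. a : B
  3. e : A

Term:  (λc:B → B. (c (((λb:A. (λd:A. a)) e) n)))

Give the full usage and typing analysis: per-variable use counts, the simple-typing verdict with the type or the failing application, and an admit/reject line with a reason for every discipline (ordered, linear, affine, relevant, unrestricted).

use counts: n: 1×; a: 1×; e: 1×; c [bound]: 1×; b [bound]: 0×; d [bound]: 0×
use order (left to right): c, a, e, n
typing: ill-typed: an application expects A but receives B
ordered: ✗, the type mismatch rejects it
linear: ✗, not simply typable
affine: ✗, fails simple typing
relevant: ✗, a type mismatch blocks all five
unrestricted: ✗, the type mismatch rejects it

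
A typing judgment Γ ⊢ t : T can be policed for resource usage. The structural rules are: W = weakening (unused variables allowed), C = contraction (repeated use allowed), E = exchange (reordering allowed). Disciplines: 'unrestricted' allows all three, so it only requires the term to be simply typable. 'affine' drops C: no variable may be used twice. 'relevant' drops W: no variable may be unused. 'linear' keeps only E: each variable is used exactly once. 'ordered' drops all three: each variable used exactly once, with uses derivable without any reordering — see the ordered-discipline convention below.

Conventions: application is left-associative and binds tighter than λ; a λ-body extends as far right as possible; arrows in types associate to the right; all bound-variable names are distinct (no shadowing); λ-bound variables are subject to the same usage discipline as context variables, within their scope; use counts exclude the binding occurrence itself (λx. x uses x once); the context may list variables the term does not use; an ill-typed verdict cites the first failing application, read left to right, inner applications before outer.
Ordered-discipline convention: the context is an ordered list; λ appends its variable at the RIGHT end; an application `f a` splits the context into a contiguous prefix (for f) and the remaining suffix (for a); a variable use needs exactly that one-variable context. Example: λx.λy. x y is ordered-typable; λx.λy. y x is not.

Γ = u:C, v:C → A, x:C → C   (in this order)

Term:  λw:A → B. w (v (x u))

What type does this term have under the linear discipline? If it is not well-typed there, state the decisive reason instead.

term : (A → B) → B
variable uses: u ×1, v ×1, x ×1, w [bound] ×1
left-to-right use order: w, v, x, u
typing: the term checks, with type (A → B) → B
across the five disciplines: ordered ✗ | linear ✓ | affine ✓ | relevant ✓ | unrestricted ✓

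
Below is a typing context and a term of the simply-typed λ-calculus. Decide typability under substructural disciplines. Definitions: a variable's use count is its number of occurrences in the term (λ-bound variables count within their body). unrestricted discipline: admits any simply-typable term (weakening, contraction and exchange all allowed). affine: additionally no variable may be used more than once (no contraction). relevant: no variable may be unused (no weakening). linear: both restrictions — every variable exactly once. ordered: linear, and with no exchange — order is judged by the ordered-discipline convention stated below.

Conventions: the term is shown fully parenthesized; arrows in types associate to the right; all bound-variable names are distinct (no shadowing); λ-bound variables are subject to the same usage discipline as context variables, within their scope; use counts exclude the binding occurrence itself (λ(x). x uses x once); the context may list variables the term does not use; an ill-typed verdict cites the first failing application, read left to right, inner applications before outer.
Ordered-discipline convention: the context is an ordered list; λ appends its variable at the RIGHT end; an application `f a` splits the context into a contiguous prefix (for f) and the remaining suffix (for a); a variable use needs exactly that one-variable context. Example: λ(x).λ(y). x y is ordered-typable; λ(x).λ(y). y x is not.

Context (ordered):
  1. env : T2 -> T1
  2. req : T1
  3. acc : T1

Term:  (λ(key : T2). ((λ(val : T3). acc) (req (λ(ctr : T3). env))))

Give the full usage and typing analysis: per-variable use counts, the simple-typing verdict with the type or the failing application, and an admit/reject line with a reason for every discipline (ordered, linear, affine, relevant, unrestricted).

usage: env: 1×, req: 1×, acc: 1×, key (bound): 0×, val (bound): 0×, ctr (bound): 0×
use order (left to right): acc, req, env
typing: ill-typed: can't apply a value of type T1
ordered ✗ (a type mismatch blocks all five)
linear ✗ (the type mismatch rejects it)
affine ✗ (not simply typable)
relevant ✗ (fails simple typing)
unrestricted ✗ (a type mismatch blocks all five)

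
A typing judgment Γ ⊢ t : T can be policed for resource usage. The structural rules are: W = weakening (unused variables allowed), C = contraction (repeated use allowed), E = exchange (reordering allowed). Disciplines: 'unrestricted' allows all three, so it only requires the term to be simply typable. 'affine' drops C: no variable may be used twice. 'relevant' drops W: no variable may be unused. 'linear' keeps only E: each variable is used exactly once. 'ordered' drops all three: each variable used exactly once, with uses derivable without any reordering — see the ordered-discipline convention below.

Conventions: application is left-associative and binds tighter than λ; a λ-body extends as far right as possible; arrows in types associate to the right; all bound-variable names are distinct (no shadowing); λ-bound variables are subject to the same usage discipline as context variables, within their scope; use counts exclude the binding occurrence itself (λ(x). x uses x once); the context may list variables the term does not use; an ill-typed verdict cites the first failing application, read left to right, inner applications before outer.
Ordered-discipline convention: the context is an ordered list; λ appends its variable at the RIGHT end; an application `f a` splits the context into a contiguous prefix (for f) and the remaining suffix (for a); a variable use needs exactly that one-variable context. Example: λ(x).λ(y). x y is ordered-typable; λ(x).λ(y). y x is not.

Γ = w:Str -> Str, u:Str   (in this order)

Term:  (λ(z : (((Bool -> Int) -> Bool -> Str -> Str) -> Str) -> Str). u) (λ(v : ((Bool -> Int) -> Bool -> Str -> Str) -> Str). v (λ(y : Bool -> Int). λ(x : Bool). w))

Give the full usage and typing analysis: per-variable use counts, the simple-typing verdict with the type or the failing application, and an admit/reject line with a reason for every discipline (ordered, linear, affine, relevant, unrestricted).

counts: w: 1; u: 1; z (bound): 0; v (bound): 1; y (bound): 0; x (bound): 0
left-to-right use order: u, v, w
typing: the term checks, with type Str
ordered ✗ (z, y, x left unused)
linear ✗ (z, y, x left unused)
affine ✓ (no duplicate uses among w, u, z, v, y, x)
relevant ✗ (z, y, x left unused)
unrestricted ✓ (typability at Str is all that's needed)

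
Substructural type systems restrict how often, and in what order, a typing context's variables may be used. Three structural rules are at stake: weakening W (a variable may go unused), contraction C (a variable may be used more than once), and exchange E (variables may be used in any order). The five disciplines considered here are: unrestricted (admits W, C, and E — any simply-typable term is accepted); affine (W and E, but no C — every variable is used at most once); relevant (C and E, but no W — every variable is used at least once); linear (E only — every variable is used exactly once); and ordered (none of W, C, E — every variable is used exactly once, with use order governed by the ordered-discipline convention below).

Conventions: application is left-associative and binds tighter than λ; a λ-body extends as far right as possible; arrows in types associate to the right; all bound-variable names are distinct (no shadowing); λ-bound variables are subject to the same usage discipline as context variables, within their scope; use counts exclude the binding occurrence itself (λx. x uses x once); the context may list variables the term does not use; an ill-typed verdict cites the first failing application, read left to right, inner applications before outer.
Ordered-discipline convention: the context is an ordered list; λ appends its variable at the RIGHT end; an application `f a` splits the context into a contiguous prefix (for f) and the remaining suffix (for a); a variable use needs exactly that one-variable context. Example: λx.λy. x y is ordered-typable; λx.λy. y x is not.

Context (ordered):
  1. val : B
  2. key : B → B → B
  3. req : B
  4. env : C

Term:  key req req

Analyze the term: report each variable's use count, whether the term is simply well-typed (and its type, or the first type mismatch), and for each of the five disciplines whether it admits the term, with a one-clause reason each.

counts: val=0; key=1; req=2; env=0
left-to-right use order: key, req, req
typing: well-typed at B
ordered: ✗, req ×2 used more than once (contraction); val, env left unused
linear: ✗, req ×2 used more than once (contraction); val, env left unused
affine: ✗, req ×2 used more than once (contraction)
relevant: ✗, val, env left unused
unrestricted: ✓, simply typable at B; W, C, E all held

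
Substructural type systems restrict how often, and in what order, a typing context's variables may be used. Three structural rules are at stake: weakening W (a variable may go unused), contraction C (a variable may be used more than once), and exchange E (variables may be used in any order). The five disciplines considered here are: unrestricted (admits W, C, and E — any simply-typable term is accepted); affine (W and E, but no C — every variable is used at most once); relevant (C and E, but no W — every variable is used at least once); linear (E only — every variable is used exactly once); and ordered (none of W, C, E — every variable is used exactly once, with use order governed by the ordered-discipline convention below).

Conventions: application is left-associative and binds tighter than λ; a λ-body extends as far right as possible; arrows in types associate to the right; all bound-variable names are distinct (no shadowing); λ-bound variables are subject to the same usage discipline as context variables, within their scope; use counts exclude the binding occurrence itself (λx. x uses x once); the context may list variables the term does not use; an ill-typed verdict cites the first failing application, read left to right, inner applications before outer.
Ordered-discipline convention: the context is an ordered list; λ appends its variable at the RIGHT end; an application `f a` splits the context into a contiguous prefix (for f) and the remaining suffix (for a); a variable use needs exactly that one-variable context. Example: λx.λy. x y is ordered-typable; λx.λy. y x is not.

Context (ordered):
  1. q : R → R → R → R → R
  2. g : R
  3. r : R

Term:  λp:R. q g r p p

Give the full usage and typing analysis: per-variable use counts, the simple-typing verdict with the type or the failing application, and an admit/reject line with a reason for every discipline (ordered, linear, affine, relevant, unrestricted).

use counts: q=1; g=1; r=1; p (bound)=2
order of uses: q, g, r, p, p
typing: well-typed at R → R
ordered ✗ (p ×2 used more than once (contraction))
linear ✗ (p ×2 used more than once (contraction))
affine ✗ (p ×2 used more than once (contraction))
relevant ✓ (at least one use each (q, g, r, p))
unrestricted ✓ (type-checks (R → R) and nothing is barred)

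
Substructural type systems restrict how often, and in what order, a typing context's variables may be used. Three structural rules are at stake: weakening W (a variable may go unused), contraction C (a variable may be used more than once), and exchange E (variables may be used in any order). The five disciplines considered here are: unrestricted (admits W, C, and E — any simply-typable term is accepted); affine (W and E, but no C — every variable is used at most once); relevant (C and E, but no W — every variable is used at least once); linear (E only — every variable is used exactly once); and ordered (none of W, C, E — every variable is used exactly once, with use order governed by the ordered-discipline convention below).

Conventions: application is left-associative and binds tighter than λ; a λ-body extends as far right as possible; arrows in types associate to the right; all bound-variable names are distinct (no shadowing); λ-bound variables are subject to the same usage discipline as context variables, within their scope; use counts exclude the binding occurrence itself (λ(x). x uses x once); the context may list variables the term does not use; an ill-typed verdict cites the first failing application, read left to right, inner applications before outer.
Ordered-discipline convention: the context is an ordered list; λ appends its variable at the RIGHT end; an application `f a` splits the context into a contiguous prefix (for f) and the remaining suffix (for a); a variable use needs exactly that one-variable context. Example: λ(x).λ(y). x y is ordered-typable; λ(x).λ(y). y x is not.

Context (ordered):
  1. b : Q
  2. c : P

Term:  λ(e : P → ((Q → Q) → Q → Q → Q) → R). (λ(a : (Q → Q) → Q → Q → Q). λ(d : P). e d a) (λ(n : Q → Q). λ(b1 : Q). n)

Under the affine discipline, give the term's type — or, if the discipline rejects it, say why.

term : (P → ((Q → Q) → Q → Q → Q) → R) → P → R
variable uses: b ×0; c ×0; e [bound] ×1; a [bound] ×1; d [bound] ×1; n [bound] ×1; b1 [bound] ×0
use order (left to right): e, d, a, n
typing: ✓ — (P → ((Q → Q) → Q → Q → Q) → R) → P → R
all disciplines: ordered ✗ · linear ✗ · affine ✓ · relevant ✗ · unrestricted ✓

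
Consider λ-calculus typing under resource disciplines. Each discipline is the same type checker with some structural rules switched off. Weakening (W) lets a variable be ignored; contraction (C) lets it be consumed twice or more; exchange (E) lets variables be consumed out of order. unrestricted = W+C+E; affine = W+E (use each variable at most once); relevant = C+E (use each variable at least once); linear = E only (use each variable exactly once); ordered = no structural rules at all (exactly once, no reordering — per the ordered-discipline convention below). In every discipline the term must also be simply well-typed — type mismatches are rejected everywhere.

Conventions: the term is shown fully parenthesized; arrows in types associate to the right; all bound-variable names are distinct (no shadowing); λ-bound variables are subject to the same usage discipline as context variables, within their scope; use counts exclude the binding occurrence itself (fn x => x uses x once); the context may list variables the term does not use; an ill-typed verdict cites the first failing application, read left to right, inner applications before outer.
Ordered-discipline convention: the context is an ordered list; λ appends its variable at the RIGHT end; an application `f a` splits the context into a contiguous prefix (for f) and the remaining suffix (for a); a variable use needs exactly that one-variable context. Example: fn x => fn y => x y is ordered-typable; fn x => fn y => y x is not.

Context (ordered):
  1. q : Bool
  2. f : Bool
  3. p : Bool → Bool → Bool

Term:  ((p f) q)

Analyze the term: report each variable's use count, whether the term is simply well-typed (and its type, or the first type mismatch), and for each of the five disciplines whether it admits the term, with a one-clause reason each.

usage: q=1; f=1; p=1
order of uses: p, f, q
typing: ✓ — Bool
ordered: ✗, use order p, f, q needs exchange
linear: ✓, exactly-once usage across q, f, p
affine: ✓, none of q, f, p used more than once
relevant: ✓, every one of q, f, p appears
unrestricted: ✓, simply typable at Bool; W, C, E all held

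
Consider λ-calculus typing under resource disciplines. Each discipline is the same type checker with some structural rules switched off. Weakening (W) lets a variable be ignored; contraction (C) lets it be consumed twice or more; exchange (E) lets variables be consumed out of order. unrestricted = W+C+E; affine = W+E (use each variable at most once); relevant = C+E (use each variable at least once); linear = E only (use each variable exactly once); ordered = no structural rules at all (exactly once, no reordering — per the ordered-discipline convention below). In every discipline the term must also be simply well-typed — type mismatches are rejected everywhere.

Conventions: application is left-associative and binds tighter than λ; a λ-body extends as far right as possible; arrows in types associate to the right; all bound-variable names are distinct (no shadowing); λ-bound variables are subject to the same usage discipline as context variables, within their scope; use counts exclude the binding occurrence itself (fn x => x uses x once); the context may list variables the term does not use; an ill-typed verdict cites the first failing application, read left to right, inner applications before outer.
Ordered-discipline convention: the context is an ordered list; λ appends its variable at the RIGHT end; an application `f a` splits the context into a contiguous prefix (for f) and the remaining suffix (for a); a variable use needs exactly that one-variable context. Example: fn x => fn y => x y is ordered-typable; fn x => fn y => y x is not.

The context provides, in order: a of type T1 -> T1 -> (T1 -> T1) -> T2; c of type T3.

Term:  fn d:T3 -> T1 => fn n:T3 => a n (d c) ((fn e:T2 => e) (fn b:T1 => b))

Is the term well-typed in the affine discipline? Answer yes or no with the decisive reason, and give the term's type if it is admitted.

no — fails simple typing
counts: a: 1×, c: 1×, d (bound): 1×, n (bound): 1×, e (bound): 1×, b (bound): 1×
order of uses: a, n, d, c, e, b
typing: ill-typed: argument of type T3 where T1 is required
across the five disciplines: ordered ✗ · linear ✗ · affine ✗ · relevant ✗ · unrestricted ✗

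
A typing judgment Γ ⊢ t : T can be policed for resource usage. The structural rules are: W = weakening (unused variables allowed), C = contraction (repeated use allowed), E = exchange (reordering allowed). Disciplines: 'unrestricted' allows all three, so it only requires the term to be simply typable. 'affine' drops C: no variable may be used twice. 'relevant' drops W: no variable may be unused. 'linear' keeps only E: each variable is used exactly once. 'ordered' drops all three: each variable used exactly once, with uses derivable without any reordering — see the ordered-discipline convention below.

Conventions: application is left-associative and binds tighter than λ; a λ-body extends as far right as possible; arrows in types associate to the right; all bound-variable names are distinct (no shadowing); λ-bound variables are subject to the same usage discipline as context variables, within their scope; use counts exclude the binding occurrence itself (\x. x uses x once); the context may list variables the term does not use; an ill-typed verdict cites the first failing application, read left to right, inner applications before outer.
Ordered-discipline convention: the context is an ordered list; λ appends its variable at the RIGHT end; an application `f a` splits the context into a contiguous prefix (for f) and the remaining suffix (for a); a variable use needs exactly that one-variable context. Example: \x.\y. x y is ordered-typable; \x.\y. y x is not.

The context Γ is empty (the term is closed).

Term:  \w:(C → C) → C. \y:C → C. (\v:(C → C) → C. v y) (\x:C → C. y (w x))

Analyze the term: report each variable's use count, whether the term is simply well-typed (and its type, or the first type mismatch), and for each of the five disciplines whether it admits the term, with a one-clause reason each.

usage: w (bound) ×1; y (bound) ×2; v (bound) ×1; x (bound) ×1
order of uses: v, y, y, w, x
typing: well-typed at ((C → C) → C) → (C → C) → C
ordered: ✗ — y ×2 used more than once (contraction)
linear: ✗ — y ×2 used more than once (contraction)
affine: ✗ — y ×2 used more than once (contraction)
relevant: ✓ — none of w, y, v, x goes unused
unrestricted: ✓ — well-typed at ((C → C) → C) → (C → C) → C; no restrictions here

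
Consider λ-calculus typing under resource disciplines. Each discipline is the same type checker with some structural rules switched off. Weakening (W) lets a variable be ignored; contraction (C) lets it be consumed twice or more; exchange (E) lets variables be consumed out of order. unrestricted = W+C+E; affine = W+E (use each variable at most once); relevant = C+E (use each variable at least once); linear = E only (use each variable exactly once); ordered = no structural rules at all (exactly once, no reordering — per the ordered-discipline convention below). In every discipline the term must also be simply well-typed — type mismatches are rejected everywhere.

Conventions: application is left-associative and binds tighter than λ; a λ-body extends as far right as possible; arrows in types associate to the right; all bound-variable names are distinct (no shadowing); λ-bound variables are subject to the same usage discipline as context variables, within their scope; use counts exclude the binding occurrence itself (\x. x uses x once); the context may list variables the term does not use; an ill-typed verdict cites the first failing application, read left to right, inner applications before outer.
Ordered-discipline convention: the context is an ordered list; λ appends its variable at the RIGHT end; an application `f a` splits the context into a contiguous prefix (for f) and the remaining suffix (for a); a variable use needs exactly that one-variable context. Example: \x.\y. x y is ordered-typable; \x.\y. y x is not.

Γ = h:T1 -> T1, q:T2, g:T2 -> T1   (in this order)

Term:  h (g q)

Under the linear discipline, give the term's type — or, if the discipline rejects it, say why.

term : T1
counts: h ×1; q ×1; g ×1
uses in reading order: h, g, q
typing: well-typed at T1
across the five disciplines: ordered ✗ | linear ✓ | affine ✓ | relevant ✓ | unrestricted ✓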